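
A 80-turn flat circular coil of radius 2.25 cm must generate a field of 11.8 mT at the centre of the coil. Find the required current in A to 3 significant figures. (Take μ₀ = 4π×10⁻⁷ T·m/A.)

For an N-turn coil, B = Nμ₀I/(2R) with R = 0.0225 m, so I = 2RB/(Nμ₀) = 2 × 0.0225 × 1.18×10⁻² / (80 × 4π×10⁻⁷) = 5.28 A.

I ≈ 5.28 A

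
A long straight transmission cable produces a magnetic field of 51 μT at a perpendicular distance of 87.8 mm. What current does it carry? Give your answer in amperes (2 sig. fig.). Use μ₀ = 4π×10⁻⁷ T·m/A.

For a long straight wire B = μ₀I/(2πd), so I = 2πdB/μ₀.
I = 2π × 0.0878 × 5.10×10⁻⁵ / (4π×10⁻⁷) = 22.4 A.

I ≈ 22 A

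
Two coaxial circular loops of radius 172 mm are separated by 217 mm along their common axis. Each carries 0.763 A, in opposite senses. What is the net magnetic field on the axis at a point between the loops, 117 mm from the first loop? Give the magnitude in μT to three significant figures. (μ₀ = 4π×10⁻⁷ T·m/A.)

Each loop contributes B = μ₀IR²/[2(R²+z²)^(3/2)] on the axis, with z measured from that loop.
Loop 1 (z = 0.117 m): B₁ = 1.58×10⁻⁶ T. Loop 2 (z = 0.1 m): B₂ = 1.80×10⁻⁶ T.
The fields oppose: B = |B₁ − B₂| = 2.25×10⁻⁷ T.

B ≈ 0.225 μT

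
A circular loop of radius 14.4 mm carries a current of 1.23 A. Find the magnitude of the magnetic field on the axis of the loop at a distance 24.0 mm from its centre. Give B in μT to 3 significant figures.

B ≈ 7.31 μT

On the axis of a circular loop, B = μ₀IR² / [2(R²+z²)^(3/2)].
R² + z² = (0.0144)² + (0.024)² = 0.0007834 m², and (R²+z²)^(3/2) = 2.19×10⁻⁵ m³.
B = (4π×10⁻⁷ × 1.23 × 0.0002074) / (2 × 2.19×10⁻⁵) = 7.31×10⁻⁶ T.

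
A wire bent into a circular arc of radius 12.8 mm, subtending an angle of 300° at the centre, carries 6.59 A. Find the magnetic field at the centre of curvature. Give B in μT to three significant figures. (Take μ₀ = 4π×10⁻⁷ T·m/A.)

B ≈ 270 μT

The Biot–Savart field of a circular arc at its centre is B = μ₀Iφ/(4πR), with φ = 5.236 rad.
B = (4π×10⁻⁷ × 6.59 × 5.236) / (4π × 0.0128) = 2.70×10⁻⁴ T.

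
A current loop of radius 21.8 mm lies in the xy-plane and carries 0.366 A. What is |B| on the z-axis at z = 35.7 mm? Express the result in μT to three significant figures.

On the axis of a circular loop, B = μ₀IR² / [2(R²+z²)^(3/2)].
R² + z² = (0.0218)² + (0.0357)² = 0.00175 m², and (R²+z²)^(3/2) = 7.32×10⁻⁵ m³.
B = (4π×10⁻⁷ × 0.366 × 0.0004752) / (2 × 7.32×10⁻⁵) = 1.49×10⁻⁶ T.

B ≈ 1.49 μT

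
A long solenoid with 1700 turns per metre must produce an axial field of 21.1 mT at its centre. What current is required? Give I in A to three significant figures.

I ≈ 9.88 A

Inside a long solenoid B = μ₀nI with n = 1700 m⁻¹, so I = B/(μ₀n).
I = 2.11×10⁻² / (4π×10⁻⁷ × 1700) = 9.88 A.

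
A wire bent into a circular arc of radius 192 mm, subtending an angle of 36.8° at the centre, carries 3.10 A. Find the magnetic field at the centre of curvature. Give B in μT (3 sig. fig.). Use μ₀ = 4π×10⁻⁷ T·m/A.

The Biot–Savart field of a circular arc at its centre is B = μ₀Iφ/(4πR), with φ = 0.6423 rad.
B = (4π×10⁻⁷ × 3.10 × 0.6423) / (4π × 0.192) = 1.04×10⁻⁶ T.

B ≈ 1.04 μT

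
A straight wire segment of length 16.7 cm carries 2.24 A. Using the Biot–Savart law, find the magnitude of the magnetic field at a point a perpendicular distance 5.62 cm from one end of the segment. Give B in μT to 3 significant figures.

For a finite straight segment, B = (μ₀I/4πd)(sinθ₁ + sinθ₂), where θ₁, θ₂ are the angles from the perpendicular to each end.
The perpendicular foot is at one end, so the two end-offsets along the wire are 0 and L = 0.167 m.
sinθ₁ = 0/√(0²+0.0562²) = 0.0000; sinθ₂ = 0.167/√(0.167²+0.0562²) = 0.9478.
B = (4π×10⁻⁷ × 2.24) / (4π × 0.0562) × (0.0000 + 0.9478) = 3.78×10⁻⁶ T.

B ≈ 3.78 μT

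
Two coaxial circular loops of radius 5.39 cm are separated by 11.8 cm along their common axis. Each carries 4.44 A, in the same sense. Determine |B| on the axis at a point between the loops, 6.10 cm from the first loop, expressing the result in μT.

B ≈ 31.8 μT

Each loop contributes B = μ₀IR²/[2(R²+z²)^(3/2)] on the axis, with z measured from that loop.
Loop 1 (z = 0.061 m): B₁ = 1.50×10⁻⁵ T. Loop 2 (z = 0.057 m): B₂ = 1.68×10⁻⁵ T.
The fields add: B = B₁ + B₂ = 3.18×10⁻⁵ T.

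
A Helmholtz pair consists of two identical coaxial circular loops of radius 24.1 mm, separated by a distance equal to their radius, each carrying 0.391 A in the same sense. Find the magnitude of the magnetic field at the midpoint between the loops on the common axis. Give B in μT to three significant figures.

B ≈ 14.6 μT

Each loop contributes B = μ₀IR²/[2(R²+z²)^(3/2)] on the axis, with z measured from that loop.
Loop 1 (z = 0.01205 m): B₁ = 7.29×10⁻⁶ T. Loop 2 (z = 0.01205 m): B₂ = 7.29×10⁻⁶ T.
The fields add: B = B₁ + B₂ = 1.46×10⁻⁵ T.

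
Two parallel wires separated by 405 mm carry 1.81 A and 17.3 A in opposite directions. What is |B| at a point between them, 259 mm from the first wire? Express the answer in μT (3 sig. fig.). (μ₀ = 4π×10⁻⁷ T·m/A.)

B ≈ 25.1 μT

Each long wire gives B = μ₀I/(2πd). Distances are d₁ = 0.259 m and d₂ = 0.146 m.
B₁ = 1.40×10⁻⁶ T, B₂ = 2.37×10⁻⁵ T.
Between antiparallel currents both contributions point the same way, so they add. B = B₁ + B₂ = 1.40×10⁻⁶ + 2.37×10⁻⁵ = 2.51×10⁻⁵ T.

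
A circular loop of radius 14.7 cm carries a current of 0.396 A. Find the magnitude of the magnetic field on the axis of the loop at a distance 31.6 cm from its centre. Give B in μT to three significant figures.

On the axis of a circular loop, B = μ₀IR² / [2(R²+z²)^(3/2)].
R² + z² = (0.147)² + (0.316)² = 0.1215 m², and (R²+z²)^(3/2) = 4.23×10⁻² m³.
B = (4π×10⁻⁷ × 0.396 × 0.02161) / (2 × 4.23×10⁻²) = 1.27×10⁻⁷ T.

B ≈ 0.127 μT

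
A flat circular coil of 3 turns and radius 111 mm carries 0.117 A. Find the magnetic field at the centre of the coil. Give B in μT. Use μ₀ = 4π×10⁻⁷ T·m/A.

For an N-turn flat coil, B = Nμ₀I/(2R) with R = 0.111 m.
B = 3 × 6.62×10⁻⁷ T = 1.99×10⁻⁶ T.

B ≈ 1.99 μT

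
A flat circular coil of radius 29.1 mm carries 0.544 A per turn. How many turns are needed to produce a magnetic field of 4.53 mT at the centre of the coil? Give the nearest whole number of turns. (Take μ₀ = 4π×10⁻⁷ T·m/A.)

For an N-turn coil, B = Nμ₀I/(2R). A single turn gives B₁ = 1.17×10⁻⁵ T with R = 0.0291 m.
N = B/B₁ = 4.53×10⁻³ / 1.17×10⁻⁵ = 385.67.

N = 386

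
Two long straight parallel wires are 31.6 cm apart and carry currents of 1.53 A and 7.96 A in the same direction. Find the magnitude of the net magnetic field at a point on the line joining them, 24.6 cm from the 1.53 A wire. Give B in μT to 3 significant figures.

Each long wire gives B = μ₀I/(2πd). Distances are d₁ = 0.246 m and d₂ = 0.07 m.
B₁ = 1.24×10⁻⁶ T, B₂ = 2.27×10⁻⁵ T.
Between parallel currents the two contributions point in opposite directions, so they subtract. B = |B₁ − B₂| = |1.24×10⁻⁶ − 2.27×10⁻⁵| = 2.15×10⁻⁵ T.

B ≈ 21.5 μT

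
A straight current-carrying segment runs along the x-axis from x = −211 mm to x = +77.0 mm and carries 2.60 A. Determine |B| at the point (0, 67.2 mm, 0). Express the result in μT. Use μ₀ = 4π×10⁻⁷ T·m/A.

For a finite straight segment, B = (μ₀I/4πd)(sinθ₁ + sinθ₂), where θ₁, θ₂ are the angles from the perpendicular to each end.
The perpendicular distance is d = 0.0672 m; the end-offsets along the wire are a = 0.211 m and b = 0.077 m.
sinθ₁ = 0.211/√(0.211²+0.0672²) = 0.9528; sinθ₂ = 0.077/√(0.077²+0.0672²) = 0.7534.
B = (4π×10⁻⁷ × 2.60) / (4π × 0.0672) × (0.9528 + 0.7534) = 6.60×10⁻⁶ T.

B ≈ 6.60 μT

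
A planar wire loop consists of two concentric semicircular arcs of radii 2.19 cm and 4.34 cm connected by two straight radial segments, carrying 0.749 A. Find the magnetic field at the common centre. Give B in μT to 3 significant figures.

The radial connectors point toward the centre, so dl × r̂ = 0 and they contribute nothing.
Each semicircle gives μ₀I/(4R): inner arc 1.07×10⁻⁵ T, outer arc 5.42×10⁻⁶ T.
The two arcs carry current in opposite angular senses, so their fields oppose: B = |1.07×10⁻⁵ − 5.42×10⁻⁶| = 5.32×10⁻⁶ T.

B ≈ 5.32 μT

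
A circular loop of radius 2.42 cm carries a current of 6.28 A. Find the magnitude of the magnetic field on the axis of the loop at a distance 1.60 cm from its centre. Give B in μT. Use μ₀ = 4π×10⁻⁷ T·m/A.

B ≈ 94.6 μT

On the axis of a circular loop, B = μ₀IR² / [2(R²+z²)^(3/2)].
R² + z² = (0.0242)² + (0.016)² = 0.0008416 m², and (R²+z²)^(3/2) = 2.44×10⁻⁵ m³.
B = (4π×10⁻⁷ × 6.28 × 0.0005856) / (2 × 2.44×10⁻⁵) = 9.46×10⁻⁵ T.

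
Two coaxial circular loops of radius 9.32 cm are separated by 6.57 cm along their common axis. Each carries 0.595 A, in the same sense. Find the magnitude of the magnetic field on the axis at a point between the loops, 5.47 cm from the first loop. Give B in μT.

B ≈ 6.50 μT

Each loop contributes B = μ₀IR²/[2(R²+z²)^(3/2)] on the axis, with z measured from that loop.
Loop 1 (z = 0.0547 m): B₁ = 2.57×10⁻⁶ T. Loop 2 (z = 0.011 m): B₂ = 3.93×10⁻⁶ T.
The fields add: B = B₁ + B₂ = 6.50×10⁻⁶ T.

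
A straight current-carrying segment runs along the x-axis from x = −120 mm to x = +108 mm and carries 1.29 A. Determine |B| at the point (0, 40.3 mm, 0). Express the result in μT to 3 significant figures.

B ≈ 6.03 μT

For a finite straight segment, B = (μ₀I/4πd)(sinθ₁ + sinθ₂), where θ₁, θ₂ are the angles from the perpendicular to each end.
The perpendicular distance is d = 0.0403 m; the end-offsets along the wire are a = 0.12 m and b = 0.108 m.
sinθ₁ = 0.12/√(0.12²+0.0403²) = 0.9480; sinθ₂ = 0.108/√(0.108²+0.0403²) = 0.9369.
B = (4π×10⁻⁷ × 1.29) / (4π × 0.0403) × (0.9480 + 0.9369) = 6.03×10⁻⁶ T.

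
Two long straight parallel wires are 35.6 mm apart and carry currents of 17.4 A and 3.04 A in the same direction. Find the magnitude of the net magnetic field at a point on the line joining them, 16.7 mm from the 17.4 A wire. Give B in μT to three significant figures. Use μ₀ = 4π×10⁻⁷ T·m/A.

B ≈ 176 μT

Each long wire gives B = μ₀I/(2πd). Distances are d₁ = 0.0167 m and d₂ = 0.0189 m.
B₁ = 2.08×10⁻⁴ T, B₂ = 3.22×10⁻⁵ T.
Between parallel currents the two contributions point in opposite directions, so they subtract. B = |B₁ − B₂| = |2.08×10⁻⁴ − 3.22×10⁻⁵| = 1.76×10⁻⁴ T.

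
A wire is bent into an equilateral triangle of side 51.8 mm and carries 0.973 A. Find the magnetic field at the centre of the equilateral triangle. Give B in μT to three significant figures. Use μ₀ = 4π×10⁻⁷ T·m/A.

Each side is a finite straight segment at perpendicular distance d = a/(2 tan(π/3)) = 0.01495 m from the centre, with end-angles ±π/3.
One side contributes B₁ = (μ₀I/4πd)·2 sin(π/3) = 1.13×10⁻⁵ T.
All 3 sides add in the same direction: B = 3 × 1.13×10⁻⁵ = 3.38×10⁻⁵ T.

B ≈ 33.8 μT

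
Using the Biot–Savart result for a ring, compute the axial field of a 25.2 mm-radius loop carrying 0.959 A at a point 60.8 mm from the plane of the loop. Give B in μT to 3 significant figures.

B ≈ 1.34 μT

On the axis of a circular loop, B = μ₀IR² / [2(R²+z²)^(3/2)].
R² + z² = (0.0252)² + (0.0608)² = 0.004332 m², and (R²+z²)^(3/2) = 2.85×10⁻⁴ m³.
B = (4π×10⁻⁷ × 0.959 × 0.000635) / (2 × 2.85×10⁻⁴) = 1.34×10⁻⁶ T.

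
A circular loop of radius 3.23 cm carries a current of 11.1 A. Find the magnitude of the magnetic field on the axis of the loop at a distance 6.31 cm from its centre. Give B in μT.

On the axis of a circular loop, B = μ₀IR² / [2(R²+z²)^(3/2)].
R² + z² = (0.0323)² + (0.0631)² = 0.005025 m², and (R²+z²)^(3/2) = 3.56×10⁻⁴ m³.
B = (4π×10⁻⁷ × 11.1 × 0.001043) / (2 × 3.56×10⁻⁴) = 2.04×10⁻⁵ T.

B ≈ 20.4 μT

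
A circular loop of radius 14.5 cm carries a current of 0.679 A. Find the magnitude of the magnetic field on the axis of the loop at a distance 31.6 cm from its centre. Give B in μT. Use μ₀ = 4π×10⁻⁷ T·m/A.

B ≈ 0.213 μT

On the axis of a circular loop, B = μ₀IR² / [2(R²+z²)^(3/2)].
R² + z² = (0.145)² + (0.316)² = 0.1209 m², and (R²+z²)^(3/2) = 4.20×10⁻² m³.
B = (4π×10⁻⁷ × 0.679 × 0.02102) / (2 × 4.20×10⁻²) = 2.13×10⁻⁷ T.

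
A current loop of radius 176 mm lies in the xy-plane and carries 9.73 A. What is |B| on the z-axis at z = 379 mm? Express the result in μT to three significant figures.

On the axis of a circular loop, B = μ₀IR² / [2(R²+z²)^(3/2)].
R² + z² = (0.176)² + (0.379)² = 0.1746 m², and (R²+z²)^(3/2) = 7.30×10⁻² m³.
B = (4π×10⁻⁷ × 9.73 × 0.03098) / (2 × 7.30×10⁻²) = 2.60×10⁻⁶ T.

B ≈ 2.60 μT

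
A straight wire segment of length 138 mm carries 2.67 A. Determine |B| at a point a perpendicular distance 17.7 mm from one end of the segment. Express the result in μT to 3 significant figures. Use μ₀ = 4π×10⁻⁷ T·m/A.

For a finite straight segment, B = (μ₀I/4πd)(sinθ₁ + sinθ₂), where θ₁, θ₂ are the angles from the perpendicular to each end.
The perpendicular foot is at one end, so the two end-offsets along the wire are 0 and L = 0.138 m.
sinθ₁ = 0/√(0²+0.0177²) = 0.0000; sinθ₂ = 0.138/√(0.138²+0.0177²) = 0.9919.
B = (4π×10⁻⁷ × 2.67) / (4π × 0.0177) × (0.0000 + 0.9919) = 1.50×10⁻⁵ T.

B ≈ 15.0 μT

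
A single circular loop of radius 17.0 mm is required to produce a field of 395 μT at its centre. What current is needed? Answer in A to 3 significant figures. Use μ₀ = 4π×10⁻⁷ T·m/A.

At the centre of a circular loop B = μ₀I/(2R), so I = 2RB/μ₀.
With R = 0.017 m, I = 2 × 0.017 × 3.95×10⁻⁴ / (4π×10⁻⁷) = 10.7 A.

I ≈ 10.7 A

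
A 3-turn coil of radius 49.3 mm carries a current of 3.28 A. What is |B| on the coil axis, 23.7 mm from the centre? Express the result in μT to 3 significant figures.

B ≈ 91.8 μT

For an N-turn flat coil, B = Nμ₀IR²/[2(R²+z²)^(3/2)] with R = 0.0493 m, z = 0.0237 m.
B = 3 × 3.06×10⁻⁵ T = 9.18×10⁻⁵ T.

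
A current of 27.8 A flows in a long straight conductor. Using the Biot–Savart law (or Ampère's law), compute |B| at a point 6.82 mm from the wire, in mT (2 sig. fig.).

B ≈ 0.82 mT

For an infinitely long straight wire, B = μ₀I/(2πd).
B = (4π×10⁻⁷ × 27.8) / (2π × 0.00682) = 8.15×10⁻⁴ T.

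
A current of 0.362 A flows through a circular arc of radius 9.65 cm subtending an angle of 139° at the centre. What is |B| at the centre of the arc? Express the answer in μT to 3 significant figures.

The Biot–Savart field of a circular arc at its centre is B = μ₀Iφ/(4πR), with φ = 2.426 rad.
B = (4π×10⁻⁷ × 0.362 × 2.426) / (4π × 0.0965) = 9.10×10⁻⁷ T.

B ≈ 0.910 μT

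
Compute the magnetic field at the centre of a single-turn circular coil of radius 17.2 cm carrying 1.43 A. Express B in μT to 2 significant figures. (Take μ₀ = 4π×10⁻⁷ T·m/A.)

B ≈ 5.2 μT

At the centre of a circular loop the Biot–Savart law gives B = μ₀I/(2R).
B = (4π×10⁻⁷ × 1.43) / (2 × 0.172) = 5.22×10⁻⁶ T.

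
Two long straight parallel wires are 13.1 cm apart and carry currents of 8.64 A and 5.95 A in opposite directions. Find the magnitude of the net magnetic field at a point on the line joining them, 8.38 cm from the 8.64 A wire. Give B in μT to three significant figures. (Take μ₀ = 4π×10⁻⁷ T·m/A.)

Each long wire gives B = μ₀I/(2πd). Distances are d₁ = 0.0838 m and d₂ = 0.0472 m.
B₁ = 2.06×10⁻⁵ T, B₂ = 2.52×10⁻⁵ T.
Between antiparallel currents both contributions point the same way, so they add. B = B₁ + B₂ = 2.06×10⁻⁵ + 2.52×10⁻⁵ = 4.58×10⁻⁵ T.

B ≈ 45.8 μT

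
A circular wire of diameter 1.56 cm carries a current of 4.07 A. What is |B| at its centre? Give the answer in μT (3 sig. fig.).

B ≈ 328 μT

At the centre of a circular loop the Biot–Savart law gives B = μ₀I/(2R) (so R = 0.0078 m).
B = (4π×10⁻⁷ × 4.07) / (2 × 0.0078) = 3.28×10⁻⁴ T.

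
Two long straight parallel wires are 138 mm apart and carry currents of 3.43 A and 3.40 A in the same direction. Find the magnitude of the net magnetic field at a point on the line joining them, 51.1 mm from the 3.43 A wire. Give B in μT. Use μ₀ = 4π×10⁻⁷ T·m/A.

B ≈ 5.60 μT

Each long wire gives B = μ₀I/(2πd). Distances are d₁ = 0.0511 m and d₂ = 0.0869 m.
B₁ = 1.34×10⁻⁵ T, B₂ = 7.83×10⁻⁶ T.
Between parallel currents the two contributions point in opposite directions, so they subtract. B = |B₁ − B₂| = |1.34×10⁻⁵ − 7.83×10⁻⁶| = 5.60×10⁻⁶ T.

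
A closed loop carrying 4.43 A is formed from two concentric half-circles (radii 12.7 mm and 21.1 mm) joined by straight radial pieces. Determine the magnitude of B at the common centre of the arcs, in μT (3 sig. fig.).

B ≈ 43.6 μT

The radial connectors point toward the centre, so dl × r̂ = 0 and they contribute nothing.
Each semicircle gives μ₀I/(4R): inner arc 1.10×10⁻⁴ T, outer arc 6.60×10⁻⁵ T.
The two arcs carry current in opposite angular senses, so their fields oppose: B = |1.10×10⁻⁴ − 6.60×10⁻⁵| = 4.36×10⁻⁵ T.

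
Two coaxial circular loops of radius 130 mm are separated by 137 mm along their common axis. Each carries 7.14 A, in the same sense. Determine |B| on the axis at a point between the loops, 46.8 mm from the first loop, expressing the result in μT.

B ≈ 47.9 μT

Each loop contributes B = μ₀IR²/[2(R²+z²)^(3/2)] on the axis, with z measured from that loop.
Loop 1 (z = 0.0468 m): B₁ = 2.87×10⁻⁵ T. Loop 2 (z = 0.0902 m): B₂ = 1.91×10⁻⁵ T.
The fields add: B = B₁ + B₂ = 4.79×10⁻⁵ T.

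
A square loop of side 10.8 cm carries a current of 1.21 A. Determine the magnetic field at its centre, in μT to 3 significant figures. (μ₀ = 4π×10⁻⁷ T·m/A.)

Each side is a finite straight segment at perpendicular distance d = a/(2 tan(π/4)) = 0.054 m from the centre, with end-angles ±π/4.
One side contributes B₁ = (μ₀I/4πd)·2 sin(π/4) = 3.17×10⁻⁶ T.
All 4 sides add in the same direction: B = 4 × 3.17×10⁻⁶ = 1.27×10⁻⁵ T.

B ≈ 12.7 μT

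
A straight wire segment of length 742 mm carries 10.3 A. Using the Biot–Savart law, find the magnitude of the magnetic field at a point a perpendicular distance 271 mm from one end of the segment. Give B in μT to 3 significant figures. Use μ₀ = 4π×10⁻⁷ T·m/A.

For a finite straight segment, B = (μ₀I/4πd)(sinθ₁ + sinθ₂), where θ₁, θ₂ are the angles from the perpendicular to each end.
The perpendicular foot is at one end, so the two end-offsets along the wire are 0 and L = 0.742 m.
sinθ₁ = 0/√(0²+0.271²) = 0.0000; sinθ₂ = 0.742/√(0.742²+0.271²) = 0.9393.
B = (4π×10⁻⁷ × 10.3) / (4π × 0.271) × (0.0000 + 0.9393) = 3.57×10⁻⁶ T.

B ≈ 3.57 μT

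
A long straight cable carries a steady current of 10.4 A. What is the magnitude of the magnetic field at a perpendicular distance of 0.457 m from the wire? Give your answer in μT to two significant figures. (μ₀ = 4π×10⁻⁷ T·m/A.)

B ≈ 4.6 μT

For an infinitely long straight wire, B = μ₀I/(2πd).
B = (4π×10⁻⁷ × 10.4) / (2π × 0.457) = 4.55×10⁻⁶ T.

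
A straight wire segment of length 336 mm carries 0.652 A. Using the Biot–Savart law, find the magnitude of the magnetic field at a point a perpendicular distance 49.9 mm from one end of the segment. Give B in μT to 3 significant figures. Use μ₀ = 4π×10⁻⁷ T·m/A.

B ≈ 1.29 μT

For a finite straight segment, B = (μ₀I/4πd)(sinθ₁ + sinθ₂), where θ₁, θ₂ are the angles from the perpendicular to each end.
The perpendicular foot is at one end, so the two end-offsets along the wire are 0 and L = 0.336 m.
sinθ₁ = 0/√(0²+0.0499²) = 0.0000; sinθ₂ = 0.336/√(0.336²+0.0499²) = 0.9892.
B = (4π×10⁻⁷ × 0.652) / (4π × 0.0499) × (0.0000 + 0.9892) = 1.29×10⁻⁶ T.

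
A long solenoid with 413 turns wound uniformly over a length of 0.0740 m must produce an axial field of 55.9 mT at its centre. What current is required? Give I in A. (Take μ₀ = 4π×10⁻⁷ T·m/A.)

Inside a long solenoid B = μ₀nI with n = 5581 m⁻¹, so I = B/(μ₀n).
I = 5.59×10⁻² / (4π×10⁻⁷ × 5581) = 7.97 A.

I ≈ 7.97 A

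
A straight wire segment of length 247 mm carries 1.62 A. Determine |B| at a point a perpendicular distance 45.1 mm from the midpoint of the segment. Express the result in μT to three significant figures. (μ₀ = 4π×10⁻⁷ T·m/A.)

For a finite straight segment, B = (μ₀I/4πd)(sinθ₁ + sinθ₂), where θ₁, θ₂ are the angles from the perpendicular to each end.
The perpendicular from the point meets the wire at its midpoint, so each end is L/2 = 0.1235 m away along the wire.
sinθ₁ = 0.1235/√(0.1235²+0.0451²) = 0.9393; sinθ₂ = 0.1235/√(0.1235²+0.0451²) = 0.9393.
B = (4π×10⁻⁷ × 1.62) / (4π × 0.0451) × (0.9393 + 0.9393) = 6.75×10⁻⁶ T.

B ≈ 6.75 μT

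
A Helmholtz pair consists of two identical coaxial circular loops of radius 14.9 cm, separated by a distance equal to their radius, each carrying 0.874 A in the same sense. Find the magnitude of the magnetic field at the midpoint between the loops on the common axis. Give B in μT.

B ≈ 5.27 μT

Each loop contributes B = μ₀IR²/[2(R²+z²)^(3/2)] on the axis, with z measured from that loop.
Loop 1 (z = 0.0745 m): B₁ = 2.64×10⁻⁶ T. Loop 2 (z = 0.0745 m): B₂ = 2.64×10⁻⁶ T.
The fields add: B = B₁ + B₂ = 5.27×10⁻⁶ T.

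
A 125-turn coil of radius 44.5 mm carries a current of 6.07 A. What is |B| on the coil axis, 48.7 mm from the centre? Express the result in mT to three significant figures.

For an N-turn flat coil, B = Nμ₀IR²/[2(R²+z²)^(3/2)] with R = 0.0445 m, z = 0.0487 m.
B = 125 × 2.63×10⁻⁵ T = 3.29×10⁻³ T.

B ≈ 3.29 mT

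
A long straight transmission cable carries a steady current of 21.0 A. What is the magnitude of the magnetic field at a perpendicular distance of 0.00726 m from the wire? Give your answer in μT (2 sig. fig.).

For an infinitely long straight wire, B = μ₀I/(2πd).
B = (4π×10⁻⁷ × 21.0) / (2π × 0.00726) = 5.79×10⁻⁴ T.

B ≈ 580 μT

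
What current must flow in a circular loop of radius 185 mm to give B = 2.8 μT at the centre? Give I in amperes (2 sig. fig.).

At the centre of a circular loop B = μ₀I/(2R), so I = 2RB/μ₀.
With R = 0.185 m, I = 2 × 0.185 × 2.80×10⁻⁶ / (4π×10⁻⁷) = 0.824 A.

I ≈ 0.82 A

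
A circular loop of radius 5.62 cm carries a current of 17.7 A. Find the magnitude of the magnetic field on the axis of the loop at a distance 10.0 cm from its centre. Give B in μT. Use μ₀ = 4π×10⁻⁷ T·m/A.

B ≈ 23.3 μT

On the axis of a circular loop, B = μ₀IR² / [2(R²+z²)^(3/2)].
R² + z² = (0.0562)² + (0.1)² = 0.01316 m², and (R²+z²)^(3/2) = 1.51×10⁻³ m³.
B = (4π×10⁻⁷ × 17.7 × 0.003158) / (2 × 1.51×10⁻³) = 2.33×10⁻⁵ T.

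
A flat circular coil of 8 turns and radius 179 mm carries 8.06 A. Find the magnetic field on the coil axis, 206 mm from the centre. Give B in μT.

For an N-turn flat coil, B = Nμ₀IR²/[2(R²+z²)^(3/2)] with R = 0.179 m, z = 0.206 m.
B = 8 × 7.98×10⁻⁶ T = 6.39×10⁻⁵ T.

B ≈ 63.9 μT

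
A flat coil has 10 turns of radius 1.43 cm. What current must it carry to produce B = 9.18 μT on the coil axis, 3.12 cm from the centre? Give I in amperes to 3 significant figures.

I ≈ 0.289 A

For an N-turn coil, B = Nμ₀IR²/[2(R²+z²)^(3/2)] with R = 0.0143 m, z = 0.0312 m, so I = 2B(R²+z²)^(3/2)/(Nμ₀R²) = 2 × 9.18×10⁻⁶ × 4.04×10⁻⁵ / (10 × 4π×10⁻⁷ × 0.0002045) = 0.289 A.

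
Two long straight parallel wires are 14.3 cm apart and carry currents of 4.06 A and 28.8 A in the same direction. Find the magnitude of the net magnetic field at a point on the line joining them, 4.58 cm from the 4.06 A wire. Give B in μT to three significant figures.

Each long wire gives B = μ₀I/(2πd). Distances are d₁ = 0.0458 m and d₂ = 0.0972 m.
B₁ = 1.77×10⁻⁵ T, B₂ = 5.93×10⁻⁵ T.
Between parallel currents the two contributions point in opposite directions, so they subtract. B = |B₁ − B₂| = |1.77×10⁻⁵ − 5.93×10⁻⁵| = 4.15×10⁻⁵ T.

B ≈ 41.5 μT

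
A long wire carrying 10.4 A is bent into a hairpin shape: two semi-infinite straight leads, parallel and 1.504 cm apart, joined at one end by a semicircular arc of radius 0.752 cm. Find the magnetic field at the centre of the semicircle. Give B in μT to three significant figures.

B ≈ 711 μT

The semicircular arc contributes B_arc = μ₀I·π/(4πR) = μ₀I/(4R) = 4.34×10⁻⁴ T.
Each semi-infinite lead is at perpendicular distance R = 0.00752 m from the centre, with the perpendicular foot at its near end, so it contributes μ₀I/(4πR); both point the same way, together 2.77×10⁻⁴ T.
Arc and leads all point the same direction: B = 4.34×10⁻⁴ + 2.77×10⁻⁴ = 7.11×10⁻⁴ T.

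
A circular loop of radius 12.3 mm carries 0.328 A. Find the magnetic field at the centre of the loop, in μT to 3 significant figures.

B ≈ 16.8 μT

At the centre of a circular loop the Biot–Savart law gives B = μ₀I/(2R).
B = (4π×10⁻⁷ × 0.328) / (2 × 0.0123) = 1.68×10⁻⁵ T.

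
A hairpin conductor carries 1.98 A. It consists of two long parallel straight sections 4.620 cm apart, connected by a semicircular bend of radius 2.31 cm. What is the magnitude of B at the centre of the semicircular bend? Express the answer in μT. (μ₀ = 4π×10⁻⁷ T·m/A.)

The semicircular arc contributes B_arc = μ₀I·π/(4πR) = μ₀I/(4R) = 2.69×10⁻⁵ T.
Each semi-infinite lead is at perpendicular distance R = 0.0231 m from the centre, with the perpendicular foot at its near end, so it contributes μ₀I/(4πR); both point the same way, together 1.71×10⁻⁵ T.
Arc and leads all point the same direction: B = 2.69×10⁻⁵ + 1.71×10⁻⁵ = 4.41×10⁻⁵ T.

B ≈ 44.1 μT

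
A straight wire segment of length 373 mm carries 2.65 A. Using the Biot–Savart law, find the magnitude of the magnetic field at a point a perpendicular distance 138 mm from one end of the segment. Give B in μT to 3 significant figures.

B ≈ 1.80 μT

For a finite straight segment, B = (μ₀I/4πd)(sinθ₁ + sinθ₂), where θ₁, θ₂ are the angles from the perpendicular to each end.
The perpendicular foot is at one end, so the two end-offsets along the wire are 0 and L = 0.373 m.
sinθ₁ = 0/√(0²+0.138²) = 0.0000; sinθ₂ = 0.373/√(0.373²+0.138²) = 0.9379.
B = (4π×10⁻⁷ × 2.65) / (4π × 0.138) × (0.0000 + 0.9379) = 1.80×10⁻⁶ T.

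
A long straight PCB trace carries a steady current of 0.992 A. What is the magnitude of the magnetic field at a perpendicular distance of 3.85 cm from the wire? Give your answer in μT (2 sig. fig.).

B ≈ 5.2 μT

For an infinitely long straight wire, B = μ₀I/(2πd).
B = (4π×10⁻⁷ × 0.992) / (2π × 0.0385) = 5.15×10⁻⁶ T.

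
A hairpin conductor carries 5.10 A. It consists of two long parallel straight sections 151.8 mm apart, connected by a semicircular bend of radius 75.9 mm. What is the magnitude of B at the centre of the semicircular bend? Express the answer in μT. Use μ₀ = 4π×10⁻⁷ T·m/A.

B ≈ 34.5 μT

The semicircular arc contributes B_arc = μ₀I·π/(4πR) = μ₀I/(4R) = 2.11×10⁻⁵ T.
Each semi-infinite lead is at perpendicular distance R = 0.0759 m from the centre, with the perpendicular foot at its near end, so it contributes μ₀I/(4πR); both point the same way, together 1.34×10⁻⁵ T.
Arc and leads all point the same direction: B = 2.11×10⁻⁵ + 1.34×10⁻⁵ = 3.45×10⁻⁵ T.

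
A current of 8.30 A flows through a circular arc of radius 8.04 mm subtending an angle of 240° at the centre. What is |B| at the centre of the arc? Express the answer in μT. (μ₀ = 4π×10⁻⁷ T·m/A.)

B ≈ 432 μT

The Biot–Savart field of a circular arc at its centre is B = μ₀Iφ/(4πR), with φ = 4.189 rad.
B = (4π×10⁻⁷ × 8.30 × 4.189) / (4π × 0.00804) = 4.32×10⁻⁴ T.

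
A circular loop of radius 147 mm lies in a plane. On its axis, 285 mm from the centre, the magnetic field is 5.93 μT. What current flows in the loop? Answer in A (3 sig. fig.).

I ≈ 14.4 A

On the axis of a loop, B = μ₀IR²/[2(R²+z²)^(3/2)], so I = 2B(R²+z²)^(3/2)/(μ₀R²).
R² + z² = 0.02161 + 0.08123 = 0.1028 m²; raised to 3/2 gives 3.30×10⁻² m³.
I = 2 × 5.93×10⁻⁶ × 3.30×10⁻² / (1.26×10⁻⁶ × 0.02161) = 14.4 A.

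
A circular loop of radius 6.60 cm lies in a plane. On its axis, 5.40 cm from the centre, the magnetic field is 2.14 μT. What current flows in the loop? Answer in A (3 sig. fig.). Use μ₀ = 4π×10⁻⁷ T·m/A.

On the axis of a loop, B = μ₀IR²/[2(R²+z²)^(3/2)], so I = 2B(R²+z²)^(3/2)/(μ₀R²).
R² + z² = 0.004356 + 0.002916 = 0.007272 m²; raised to 3/2 gives 6.20×10⁻⁴ m³.
I = 2 × 2.14×10⁻⁶ × 6.20×10⁻⁴ / (1.26×10⁻⁶ × 0.004356) = 0.485 A.

I ≈ 0.485 A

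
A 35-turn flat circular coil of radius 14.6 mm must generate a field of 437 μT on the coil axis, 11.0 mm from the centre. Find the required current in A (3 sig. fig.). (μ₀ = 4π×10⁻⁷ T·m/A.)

For an N-turn coil, B = Nμ₀IR²/[2(R²+z²)^(3/2)] with R = 0.0146 m, z = 0.011 m, so I = 2B(R²+z²)^(3/2)/(Nμ₀R²) = 2 × 4.37×10⁻⁴ × 6.11×10⁻⁶ / (35 × 4π×10⁻⁷ × 0.0002132) = 0.569 A.

I ≈ 0.569 A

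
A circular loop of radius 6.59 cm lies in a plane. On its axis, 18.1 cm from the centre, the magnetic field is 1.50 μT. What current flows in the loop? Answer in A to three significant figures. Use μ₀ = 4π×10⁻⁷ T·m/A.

I ≈ 3.93 A

On the axis of a loop, B = μ₀IR²/[2(R²+z²)^(3/2)], so I = 2B(R²+z²)^(3/2)/(μ₀R²).
R² + z² = 0.004343 + 0.03276 = 0.0371 m²; raised to 3/2 gives 7.15×10⁻³ m³.
I = 2 × 1.50×10⁻⁶ × 7.15×10⁻³ / (1.26×10⁻⁶ × 0.004343) = 3.93 A.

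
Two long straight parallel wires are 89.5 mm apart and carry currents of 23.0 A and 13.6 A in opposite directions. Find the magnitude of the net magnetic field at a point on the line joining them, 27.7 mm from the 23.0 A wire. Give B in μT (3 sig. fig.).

B ≈ 210 μT

Each long wire gives B = μ₀I/(2πd). Distances are d₁ = 0.0277 m and d₂ = 0.0618 m.
B₁ = 1.66×10⁻⁴ T, B₂ = 4.40×10⁻⁵ T.
Between antiparallel currents both contributions point the same way, so they add. B = B₁ + B₂ = 1.66×10⁻⁴ + 4.40×10⁻⁵ = 2.10×10⁻⁴ T.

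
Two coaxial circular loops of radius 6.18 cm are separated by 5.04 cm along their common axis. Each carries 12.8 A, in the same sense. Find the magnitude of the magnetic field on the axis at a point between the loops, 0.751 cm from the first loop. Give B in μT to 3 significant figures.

B ≈ 199 μT

Each loop contributes B = μ₀IR²/[2(R²+z²)^(3/2)] on the axis, with z measured from that loop.
Loop 1 (z = 0.00751 m): B₁ = 1.27×10⁻⁴ T. Loop 2 (z = 0.04289 m): B₂ = 7.22×10⁻⁵ T.
The fields add: B = B₁ + B₂ = 1.99×10⁻⁴ T.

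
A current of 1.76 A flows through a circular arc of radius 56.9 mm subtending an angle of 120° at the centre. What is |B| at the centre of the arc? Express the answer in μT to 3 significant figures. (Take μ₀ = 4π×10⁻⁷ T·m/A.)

B ≈ 6.48 μT

The Biot–Savart field of a circular arc at its centre is B = μ₀Iφ/(4πR), with φ = 2.094 rad.
B = (4π×10⁻⁷ × 1.76 × 2.094) / (4π × 0.0569) = 6.48×10⁻⁶ T.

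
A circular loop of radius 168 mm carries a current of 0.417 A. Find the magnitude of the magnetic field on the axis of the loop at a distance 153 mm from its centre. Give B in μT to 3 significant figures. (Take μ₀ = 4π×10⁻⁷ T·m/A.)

B ≈ 0.630 μT

On the axis of a circular loop, B = μ₀IR² / [2(R²+z²)^(3/2)].
R² + z² = (0.168)² + (0.153)² = 0.05163 m², and (R²+z²)^(3/2) = 1.17×10⁻² m³.
B = (4π×10⁻⁷ × 0.417 × 0.02822) / (2 × 1.17×10⁻²) = 6.30×10⁻⁷ T.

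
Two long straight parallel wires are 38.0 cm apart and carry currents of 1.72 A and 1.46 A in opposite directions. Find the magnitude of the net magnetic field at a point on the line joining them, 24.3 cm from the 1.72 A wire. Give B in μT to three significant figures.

Each long wire gives B = μ₀I/(2πd). Distances are d₁ = 0.243 m and d₂ = 0.137 m.
B₁ = 1.42×10⁻⁶ T, B₂ = 2.13×10⁻⁶ T.
Between antiparallel currents both contributions point the same way, so they add. B = B₁ + B₂ = 1.42×10⁻⁶ + 2.13×10⁻⁶ = 3.55×10⁻⁶ T.

B ≈ 3.55 μT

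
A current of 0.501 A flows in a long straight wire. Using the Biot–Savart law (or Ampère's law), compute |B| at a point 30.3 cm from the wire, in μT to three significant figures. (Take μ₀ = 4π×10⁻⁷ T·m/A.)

For an infinitely long straight wire, B = μ₀I/(2πd).
B = (4π×10⁻⁷ × 0.501) / (2π × 0.303) = 3.31×10⁻⁷ T.

B ≈ 0.331 μT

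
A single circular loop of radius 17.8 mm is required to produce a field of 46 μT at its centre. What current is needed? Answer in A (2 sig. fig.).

At the centre of a circular loop B = μ₀I/(2R), so I = 2RB/μ₀.
With R = 0.0178 m, I = 2 × 0.0178 × 4.60×10⁻⁵ / (4π×10⁻⁷) = 1.30 A.

I ≈ 1.3 A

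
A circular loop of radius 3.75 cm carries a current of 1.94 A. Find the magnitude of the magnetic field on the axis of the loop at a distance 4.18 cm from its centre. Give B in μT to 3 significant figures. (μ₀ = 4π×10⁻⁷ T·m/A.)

On the axis of a circular loop, B = μ₀IR² / [2(R²+z²)^(3/2)].
R² + z² = (0.0375)² + (0.0418)² = 0.003153 m², and (R²+z²)^(3/2) = 1.77×10⁻⁴ m³.
B = (4π×10⁻⁷ × 1.94 × 0.001406) / (2 × 1.77×10⁻⁴) = 9.68×10⁻⁶ T.

B ≈ 9.68 μT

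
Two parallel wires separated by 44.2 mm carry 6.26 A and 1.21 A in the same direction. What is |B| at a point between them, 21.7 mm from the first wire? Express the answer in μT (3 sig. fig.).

B ≈ 46.9 μT

Each long wire gives B = μ₀I/(2πd). Distances are d₁ = 0.0217 m and d₂ = 0.0225 m.
B₁ = 5.77×10⁻⁵ T, B₂ = 1.08×10⁻⁵ T.
Between parallel currents the two contributions point in opposite directions, so they subtract. B = |B₁ − B₂| = |5.77×10⁻⁵ − 1.08×10⁻⁵| = 4.69×10⁻⁵ T.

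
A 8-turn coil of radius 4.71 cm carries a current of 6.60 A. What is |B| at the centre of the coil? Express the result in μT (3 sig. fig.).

For an N-turn flat coil, B = Nμ₀I/(2R) with R = 0.0471 m.
B = 8 × 8.80×10⁻⁵ T = 7.04×10⁻⁴ T.

B ≈ 704 μT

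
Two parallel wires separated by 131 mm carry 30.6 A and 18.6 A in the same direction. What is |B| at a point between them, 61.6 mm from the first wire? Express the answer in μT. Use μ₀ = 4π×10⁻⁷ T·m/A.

Each long wire gives B = μ₀I/(2πd). Distances are d₁ = 0.0616 m and d₂ = 0.0694 m.
B₁ = 9.94×10⁻⁵ T, B₂ = 5.36×10⁻⁵ T.
Between parallel currents the two contributions point in opposite directions, so they subtract. B = |B₁ − B₂| = |9.94×10⁻⁵ − 5.36×10⁻⁵| = 4.57×10⁻⁵ T.

B ≈ 45.7 μT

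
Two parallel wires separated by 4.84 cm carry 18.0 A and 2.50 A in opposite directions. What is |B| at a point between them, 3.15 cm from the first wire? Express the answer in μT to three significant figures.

B ≈ 144 μT

Each long wire gives B = μ₀I/(2πd). Distances are d₁ = 0.0315 m and d₂ = 0.0169 m.
B₁ = 1.14×10⁻⁴ T, B₂ = 2.96×10⁻⁵ T.
Between antiparallel currents both contributions point the same way, so they add. B = B₁ + B₂ = 1.14×10⁻⁴ + 2.96×10⁻⁵ = 1.44×10⁻⁴ T.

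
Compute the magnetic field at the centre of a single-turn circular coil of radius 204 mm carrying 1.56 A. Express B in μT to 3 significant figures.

B ≈ 4.80 μT

At the centre of a circular loop the Biot–Savart law gives B = μ₀I/(2R).
B = (4π×10⁻⁷ × 1.56) / (2 × 0.204) = 4.80×10⁻⁶ T.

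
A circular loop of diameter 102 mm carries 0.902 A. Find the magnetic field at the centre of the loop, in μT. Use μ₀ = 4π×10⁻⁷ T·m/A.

B ≈ 11.1 μT

At the centre of a circular loop the Biot–Savart law gives B = μ₀I/(2R) (so R = 0.051 m).
B = (4π×10⁻⁷ × 0.902) / (2 × 0.051) = 1.11×10⁻⁵ T.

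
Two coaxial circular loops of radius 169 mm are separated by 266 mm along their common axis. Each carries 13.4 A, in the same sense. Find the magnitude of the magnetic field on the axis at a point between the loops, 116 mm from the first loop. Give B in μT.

B ≈ 48.8 μT

Each loop contributes B = μ₀IR²/[2(R²+z²)^(3/2)] on the axis, with z measured from that loop.
Loop 1 (z = 0.116 m): B₁ = 2.79×10⁻⁵ T. Loop 2 (z = 0.15 m): B₂ = 2.08×10⁻⁵ T.
The fields add: B = B₁ + B₂ = 4.88×10⁻⁵ T.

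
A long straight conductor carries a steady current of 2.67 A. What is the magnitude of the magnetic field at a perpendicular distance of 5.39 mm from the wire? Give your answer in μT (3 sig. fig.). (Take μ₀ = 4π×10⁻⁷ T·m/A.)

For an infinitely long straight wire, B = μ₀I/(2πd).
B = (4π×10⁻⁷ × 2.67) / (2π × 0.00539) = 9.91×10⁻⁵ T.

B ≈ 99.1 μT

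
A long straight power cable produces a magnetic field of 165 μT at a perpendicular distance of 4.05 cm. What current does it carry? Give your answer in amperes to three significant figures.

For a long straight wire B = μ₀I/(2πd), so I = 2πdB/μ₀.
I = 2π × 0.0405 × 1.65×10⁻⁴ / (4π×10⁻⁷) = 33.4 A.

I ≈ 33.4 A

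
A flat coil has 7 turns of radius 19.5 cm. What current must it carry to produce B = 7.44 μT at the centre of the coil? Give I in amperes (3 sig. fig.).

For an N-turn coil, B = Nμ₀I/(2R) with R = 0.195 m, so I = 2RB/(Nμ₀) = 2 × 0.195 × 7.44×10⁻⁶ / (7 × 4π×10⁻⁷) = 0.330 A.

I ≈ 0.330 A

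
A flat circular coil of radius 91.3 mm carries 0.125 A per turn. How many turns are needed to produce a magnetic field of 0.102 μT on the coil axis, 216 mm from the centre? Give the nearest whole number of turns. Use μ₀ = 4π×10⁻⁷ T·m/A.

For an N-turn coil, B = Nμ₀IR²/[2(R²+z²)^(3/2)]. A single turn gives B₁ = 5.08×10⁻⁸ T with R = 0.0913 m, z = 0.216 m.
N = B/B₁ = 1.02×10⁻⁷ / 5.08×10⁻⁸ = 2.01.

N = 2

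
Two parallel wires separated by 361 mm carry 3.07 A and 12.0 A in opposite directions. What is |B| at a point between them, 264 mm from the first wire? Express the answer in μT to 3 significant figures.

B ≈ 27.1 μT

Each long wire gives B = μ₀I/(2πd). Distances are d₁ = 0.264 m and d₂ = 0.097 m.
B₁ = 2.33×10⁻⁶ T, B₂ = 2.47×10⁻⁵ T.
Between antiparallel currents both contributions point the same way, so they add. B = B₁ + B₂ = 2.33×10⁻⁶ + 2.47×10⁻⁵ = 2.71×10⁻⁵ T.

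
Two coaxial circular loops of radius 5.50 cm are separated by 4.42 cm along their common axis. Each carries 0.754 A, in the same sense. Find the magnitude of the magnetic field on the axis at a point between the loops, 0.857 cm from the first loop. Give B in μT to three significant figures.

Each loop contributes B = μ₀IR²/[2(R²+z²)^(3/2)] on the axis, with z measured from that loop.
Loop 1 (z = 0.00857 m): B₁ = 8.31×10⁻⁶ T. Loop 2 (z = 0.03563 m): B₂ = 5.09×10⁻⁶ T.
The fields add: B = B₁ + B₂ = 1.34×10⁻⁵ T.

B ≈ 13.4 μT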